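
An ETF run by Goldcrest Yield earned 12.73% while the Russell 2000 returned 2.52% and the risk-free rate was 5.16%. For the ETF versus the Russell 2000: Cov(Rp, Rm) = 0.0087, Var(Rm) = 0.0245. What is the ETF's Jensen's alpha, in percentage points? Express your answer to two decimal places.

β = Cov / Var = 0.0087 / 0.0245 = 0.3551
E[R] = Rf + β(Rm − Rf) = 5.16% + 0.3551 × (2.52% − 5.16%) = 4.2225%
α = Rp − E[R] = 12.73% − 4.2225% = 8.5075

8.51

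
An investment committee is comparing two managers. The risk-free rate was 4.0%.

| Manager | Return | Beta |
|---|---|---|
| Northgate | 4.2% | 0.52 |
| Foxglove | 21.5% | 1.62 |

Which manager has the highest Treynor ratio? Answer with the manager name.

Foxglove

Northgate: Treynor = (4.2% − 4.0%) / 0.52 = 0.385
Foxglove: Treynor = (21.5% − 4.0%) / 1.62 = 10.802
Highest: Foxglove (10.802).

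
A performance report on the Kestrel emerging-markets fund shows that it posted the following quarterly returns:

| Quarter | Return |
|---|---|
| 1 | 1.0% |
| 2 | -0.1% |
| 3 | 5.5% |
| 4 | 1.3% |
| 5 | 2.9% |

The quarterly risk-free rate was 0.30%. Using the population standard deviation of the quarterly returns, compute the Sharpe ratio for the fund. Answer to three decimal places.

0.936

r̄ = (1 − 0.1 + 5.5 + 1.3 + 2.9) / 5 = 10.60 / 5 = 2.1200%
Σ(r − r̄)² = (1 − 2.1200)² + (-0.1 − 2.1200)² + … = 18.8880
population σ = √(18.8880 / 5) = √3.7776 = 1.9436%
Sharpe = (r̄ − rf) / σ = (2.1200 − 0.3) / 1.9436 = 1.8200 / 1.9436 = 0.9364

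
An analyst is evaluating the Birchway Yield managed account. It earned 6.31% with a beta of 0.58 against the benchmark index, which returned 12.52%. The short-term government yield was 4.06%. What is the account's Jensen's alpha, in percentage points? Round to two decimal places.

-2.66

CAPM expected return = Rf + β(Rm − Rf) = 4.06% + 0.58 × (12.52% − 4.06%) = 4.06 + 0.58 × 8.46 = 8.9668%
Jensen's α = Rp − E[R] = 6.31% − 8.9668% = -2.6568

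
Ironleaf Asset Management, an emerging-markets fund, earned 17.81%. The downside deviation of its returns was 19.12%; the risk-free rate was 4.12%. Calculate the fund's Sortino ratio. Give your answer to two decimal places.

Sortino = (Rp − Rf) / σd = (17.81% − 4.12%) / 19.12% = 13.69% / 19.12% = 0.7160

0.72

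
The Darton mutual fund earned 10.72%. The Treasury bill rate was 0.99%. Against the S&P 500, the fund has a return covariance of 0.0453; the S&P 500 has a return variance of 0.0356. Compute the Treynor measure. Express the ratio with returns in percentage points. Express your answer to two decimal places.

β = Cov / Var = 0.0453 / 0.0356 = 1.2725
Treynor = (Rp − Rf) / β = (10.72% − 0.99%) / 1.2725 = 9.73 / 1.2725 = 7.6464

7.65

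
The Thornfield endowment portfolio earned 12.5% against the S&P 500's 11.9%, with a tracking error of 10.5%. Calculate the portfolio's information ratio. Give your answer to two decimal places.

0.06

IR = (Rp − Rb) / TE = (12.5% − 11.9%) / 10.5% = 0.60% / 10.5% = 0.0571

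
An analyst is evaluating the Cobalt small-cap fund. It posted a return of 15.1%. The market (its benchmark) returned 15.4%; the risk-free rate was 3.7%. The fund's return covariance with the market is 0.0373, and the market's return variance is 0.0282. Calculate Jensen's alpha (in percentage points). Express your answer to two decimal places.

-4.08

β = Cov / Var = 0.0373 / 0.0282 = 1.3227
E[R] = Rf + β(Rm − Rf) = 3.7% + 1.3227 × (15.4% − 3.7%) = 19.1756%
α = Rp − E[R] = 15.1% − 19.1756% = -4.0756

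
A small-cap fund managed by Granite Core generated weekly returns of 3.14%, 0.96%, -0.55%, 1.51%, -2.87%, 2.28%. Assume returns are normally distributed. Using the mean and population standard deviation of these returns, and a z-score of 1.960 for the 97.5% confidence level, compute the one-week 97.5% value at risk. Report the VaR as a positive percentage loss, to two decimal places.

Mean return μ = 4.470 / 6 = 0.7450%
Σ(r − μ)² = 23.4690; population σ = √(23.4690/6) = 1.9778%
VaR = −(μ − z·σ) = −(0.7450 − 1.960 × 1.9778) = −(-3.1315) = 3.1315%

3.13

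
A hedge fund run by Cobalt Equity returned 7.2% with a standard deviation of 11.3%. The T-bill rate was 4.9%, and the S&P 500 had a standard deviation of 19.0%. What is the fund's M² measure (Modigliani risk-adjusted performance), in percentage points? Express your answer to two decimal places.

Sharpe = (Rp − Rf) / σp = (7.2% − 4.9%) / 11.3% = 0.2035
M² = Rf + Sharpe × σm = 4.9% + 0.2035 × 19.0% = 8.7665%

8.77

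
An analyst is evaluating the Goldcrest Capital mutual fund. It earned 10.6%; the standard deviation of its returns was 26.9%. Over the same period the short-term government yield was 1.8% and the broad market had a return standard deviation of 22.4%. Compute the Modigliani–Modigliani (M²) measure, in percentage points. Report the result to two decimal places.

Sharpe = (Rp − Rf) / σp = (10.6% − 1.8%) / 26.9% = 0.3271
M² = Rf + Sharpe × σm = 1.8% + 0.3271 × 22.4% = 9.1270%

9.13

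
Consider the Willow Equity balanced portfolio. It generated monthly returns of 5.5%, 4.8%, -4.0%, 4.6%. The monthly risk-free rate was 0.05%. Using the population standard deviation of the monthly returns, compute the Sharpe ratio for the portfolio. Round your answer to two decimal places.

Mean return μ = 10.90 / 4 = 2.7250%
Population σ = √[Σ(r − μ)² / 4] = √[60.7475 / 4] = √15.1869 = 3.8970%
Sharpe = (μ − rf) / σ = (2.7250 − 0.05) / 3.8970 = 2.6750 / 3.8970 = 0.6864

0.69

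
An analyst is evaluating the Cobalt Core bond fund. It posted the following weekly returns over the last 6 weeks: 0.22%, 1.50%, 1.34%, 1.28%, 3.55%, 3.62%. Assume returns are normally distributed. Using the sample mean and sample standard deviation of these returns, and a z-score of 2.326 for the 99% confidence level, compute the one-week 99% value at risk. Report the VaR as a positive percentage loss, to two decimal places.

1.26

Mean return μ = 11.510 / 6 = 1.9183%
Sample std dev = √[9.3593 / 5] = 1.3682%
VaR = −(μ − z·σ) = −(1.9183 − 2.326 × 1.3682) = −(-1.2641) = 1.2641%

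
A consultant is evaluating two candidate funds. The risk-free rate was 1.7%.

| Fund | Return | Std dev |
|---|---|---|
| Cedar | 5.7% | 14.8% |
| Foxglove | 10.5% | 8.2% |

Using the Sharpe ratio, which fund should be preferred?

Foxglove

Cedar: Sharpe ratio = (5.7% − 1.7%) / 14.8% = 0.270
Foxglove: Sharpe ratio = (10.5% − 1.7%) / 8.2% = 1.073
Highest: Foxglove (1.073).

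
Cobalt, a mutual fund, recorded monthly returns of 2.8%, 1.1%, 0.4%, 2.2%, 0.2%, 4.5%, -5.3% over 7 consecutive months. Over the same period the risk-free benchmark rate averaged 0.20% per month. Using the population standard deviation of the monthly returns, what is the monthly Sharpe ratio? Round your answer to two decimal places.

0.22

μ = (2.8 + 1.1 + 0.4 + 2.2 + 0.2 + 4.5 − 5.3) / 7 = 0.8429%
Population σ = √[Σ(r − μ)² / 7] = √[57.4571 / 7] = √8.2082 = 2.8650%
Sharpe = (μ − rf) / σ = (0.8429 − 0.2) / 2.8650 = 0.6429 / 2.8650 = 0.2244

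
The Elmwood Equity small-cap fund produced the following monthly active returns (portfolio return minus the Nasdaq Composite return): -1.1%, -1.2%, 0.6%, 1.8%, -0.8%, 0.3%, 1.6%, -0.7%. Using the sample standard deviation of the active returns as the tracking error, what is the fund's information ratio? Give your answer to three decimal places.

0.052

Mean return μ = 0.50 / 8 = 0.0625%
Sample σ = √[Σ(r − μ)² / 7] = √[9.9988 / 7] = √1.4284 = 1.1952%
IR = μ / tracking error = 0.0625 / 1.1952 = 0.0523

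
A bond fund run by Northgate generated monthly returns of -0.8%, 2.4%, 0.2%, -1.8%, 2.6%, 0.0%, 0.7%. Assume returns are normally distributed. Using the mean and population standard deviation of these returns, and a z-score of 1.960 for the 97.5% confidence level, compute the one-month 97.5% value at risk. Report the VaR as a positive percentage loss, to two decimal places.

2.43

r̄ = (-0.8 + 2.4 + 0.2 − 1.8 + 2.6 + 0 + 0.7) / 7 = 0.4714%
Σ(r − r̄)² = 15.3743; population σ = √(15.3743/7) = 1.4820%
VaR = −(r̄ − z·σ) = −(0.4714 − 1.960 × 1.4820) = −(-2.4333) = 2.4333%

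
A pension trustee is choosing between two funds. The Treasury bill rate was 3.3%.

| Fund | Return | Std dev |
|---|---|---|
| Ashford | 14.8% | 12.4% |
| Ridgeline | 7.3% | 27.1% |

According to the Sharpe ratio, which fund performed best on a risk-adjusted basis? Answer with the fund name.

Ashford

Ashford: Sharpe ratio = (14.8% − 3.3%) / 12.4% = 0.927
Ridgeline: Sharpe ratio = (7.3% − 3.3%) / 27.1% = 0.148
Highest: Ashford (0.927).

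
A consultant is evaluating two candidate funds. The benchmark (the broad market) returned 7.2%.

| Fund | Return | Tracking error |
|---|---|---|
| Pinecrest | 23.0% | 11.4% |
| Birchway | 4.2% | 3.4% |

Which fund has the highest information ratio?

Pinecrest

Pinecrest: IR = (23.0% − 7.2%) / 11.4% = 1.386
Birchway: IR = (4.2% − 7.2%) / 3.4% = -0.882
Highest: Pinecrest (1.386).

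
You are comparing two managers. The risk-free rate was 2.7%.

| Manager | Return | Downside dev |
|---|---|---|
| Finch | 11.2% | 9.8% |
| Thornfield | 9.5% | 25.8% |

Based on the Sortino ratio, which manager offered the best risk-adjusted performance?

Finch: Sortino ratio = (11.2% − 2.7%) / 9.8% = 0.867
Thornfield: Sortino ratio = (9.5% − 2.7%) / 25.8% = 0.264
Highest: Finch (0.867).

Finch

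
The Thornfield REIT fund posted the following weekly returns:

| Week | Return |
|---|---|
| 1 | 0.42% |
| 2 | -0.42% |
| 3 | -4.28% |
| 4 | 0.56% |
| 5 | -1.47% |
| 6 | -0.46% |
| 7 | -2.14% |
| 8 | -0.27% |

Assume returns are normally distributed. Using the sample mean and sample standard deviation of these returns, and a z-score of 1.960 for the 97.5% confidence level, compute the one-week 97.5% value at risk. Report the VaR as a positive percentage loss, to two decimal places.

4.14

r̄ = (0.42 − 0.42 − 4.28 + 0.56 − 1.47 − 0.46 − 2.14 − 0.27) / 8 = -1.0075%
Σ(r − r̄)² = (0.42 − (-1.0075))² + (-0.42 − (-1.0075))² + … = 17.8894
sample σ = √(17.8894 / 7) = √2.5556 = 1.5986%
VaR = −(r̄ − z·σ) = −(-1.0075 − 1.960 × 1.5986) = −(-4.1408) = 4.1408%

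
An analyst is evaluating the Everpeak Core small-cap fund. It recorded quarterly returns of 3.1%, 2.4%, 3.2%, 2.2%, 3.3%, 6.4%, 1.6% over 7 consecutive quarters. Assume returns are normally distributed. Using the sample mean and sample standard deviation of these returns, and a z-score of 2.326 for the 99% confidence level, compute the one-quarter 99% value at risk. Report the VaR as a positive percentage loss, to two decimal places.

μ = (3.1 + 2.4 + 3.2 + 2.2 + 3.3 + 6.4 + 1.6) / 7 = 3.1714%
Σ(r − μ)² = (3.1 − 3.1714)² + (2.4 − 3.1714)² + … = 14.4543
σ = √[14.4543 / 6] = 1.5521%
VaR = −(μ − z·σ) = −(3.1714 − 2.326 × 1.5521) = −(-0.4388) = 0.4388%

0.44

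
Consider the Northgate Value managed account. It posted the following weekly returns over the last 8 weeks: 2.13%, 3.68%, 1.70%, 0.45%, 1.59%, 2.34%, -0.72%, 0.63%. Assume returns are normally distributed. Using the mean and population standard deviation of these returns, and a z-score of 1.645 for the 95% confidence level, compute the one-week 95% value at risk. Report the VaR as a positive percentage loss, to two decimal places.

0.60

Mean return r̄ = 11.800 / 8 = 1.4750%
Σ(r − r̄)² = (2.13 − 1.4750)² + (3.68 − 1.4750)² + … = 12.6858
population σ = √(12.6858 / 8) = √1.5857 = 1.2592%
VaR = −(r̄ − z·σ) = −(1.4750 − 1.645 × 1.2592) = −(-0.5964) = 0.5964%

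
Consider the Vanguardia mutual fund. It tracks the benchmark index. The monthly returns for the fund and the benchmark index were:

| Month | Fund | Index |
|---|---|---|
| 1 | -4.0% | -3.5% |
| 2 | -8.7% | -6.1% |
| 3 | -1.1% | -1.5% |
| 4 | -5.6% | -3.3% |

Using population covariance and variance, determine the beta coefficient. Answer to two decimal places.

r̄p = -4.8500%,  r̄m = -3.6000%
Cov = Σ(rp − r̄p)(rm − r̄m) / 4 = 4.3400
Var(rm) = Σ(rm − r̄m)² / 4 = 2.6900
β = Cov / Var = 4.3400 / 2.6900 = 1.6134

1.61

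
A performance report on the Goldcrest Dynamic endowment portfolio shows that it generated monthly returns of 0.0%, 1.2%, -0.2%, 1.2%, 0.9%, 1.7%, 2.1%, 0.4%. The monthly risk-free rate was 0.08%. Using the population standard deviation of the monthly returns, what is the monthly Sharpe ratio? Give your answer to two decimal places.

Mean return μ = 7.30 / 8 = 0.9125%
Population σ = √[Σ(r − μ)² / 8] = √[4.5288 / 8] = √0.5661 = 0.7524%
Sharpe = (μ − rf) / σ = (0.9125 − 0.08) / 0.7524 = 0.8325 / 0.7524 = 1.1065

1.11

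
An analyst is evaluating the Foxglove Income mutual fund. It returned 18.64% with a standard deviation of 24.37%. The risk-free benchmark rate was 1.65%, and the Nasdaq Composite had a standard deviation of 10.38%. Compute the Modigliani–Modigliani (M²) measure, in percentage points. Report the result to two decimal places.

8.89

Sharpe = (Rp − Rf) / σp = (18.64% − 1.65%) / 24.37% = 0.6972
M² = Rf + Sharpe × σm = 1.65% + 0.6972 × 10.38% = 8.8869%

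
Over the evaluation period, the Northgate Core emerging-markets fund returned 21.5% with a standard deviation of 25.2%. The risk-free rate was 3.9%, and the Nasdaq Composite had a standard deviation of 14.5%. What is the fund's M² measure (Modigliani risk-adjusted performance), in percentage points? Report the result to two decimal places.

14.03

Sharpe = (Rp − Rf) / σp = (21.5% − 3.9%) / 25.2% = 0.6984
M² = Rf + Sharpe × σm = 3.9% + 0.6984 × 14.5% = 14.0268%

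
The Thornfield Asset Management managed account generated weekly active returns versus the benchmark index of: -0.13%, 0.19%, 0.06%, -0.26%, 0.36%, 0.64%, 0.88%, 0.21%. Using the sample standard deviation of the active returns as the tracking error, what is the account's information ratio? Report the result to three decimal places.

r̄ = (-0.13 + 0.19 + 0.06 − 0.26 + 0.36 + 0.64 + 0.88 + 0.21) / 8 = 0.2438%
Sample std dev = √[1.0066 / 7] = 0.3792%
IR = r̄ / tracking error = 0.2438 / 0.3792 = 0.6429

0.643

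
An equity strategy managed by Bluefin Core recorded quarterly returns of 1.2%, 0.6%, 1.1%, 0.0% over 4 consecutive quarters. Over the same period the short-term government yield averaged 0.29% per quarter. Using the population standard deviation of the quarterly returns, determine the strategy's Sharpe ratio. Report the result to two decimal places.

0.91

r̄ = (1.2 + 0.6 + 1.1 + 0) / 4 = 0.7250%
Σ(r − r̄)² = (1.2 − 0.7250)² + (0.6 − 0.7250)² + … = 0.9075
population σ = √(0.9075 / 4) = √0.2269 = 0.4763%
Sharpe = (r̄ − rf) / σ = (0.7250 − 0.29) / 0.4763 = 0.4350 / 0.4763 = 0.9133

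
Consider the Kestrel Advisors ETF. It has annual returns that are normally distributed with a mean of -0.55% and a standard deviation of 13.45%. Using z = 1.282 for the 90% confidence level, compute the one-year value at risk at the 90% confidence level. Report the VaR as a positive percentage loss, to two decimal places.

VaR (as % loss) = −(μ − z·σ) = −(-0.55% − 1.282 × 13.45%) = −(-17.7929%) = 17.7929%

17.79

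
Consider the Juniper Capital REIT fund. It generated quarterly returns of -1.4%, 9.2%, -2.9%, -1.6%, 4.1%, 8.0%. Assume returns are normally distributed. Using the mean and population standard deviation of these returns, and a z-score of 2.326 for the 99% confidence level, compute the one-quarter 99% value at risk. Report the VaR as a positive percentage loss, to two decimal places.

8.62

μ = (-1.4 + 9.2 − 2.9 − 1.6 + 4.1 + 8) / 6 = 15.40 / 6 = 2.5667%
Population std dev = √[138.8533 / 6] = 4.8106%
VaR = −(μ − z·σ) = −(2.5667 − 2.326 × 4.8106) = −(-8.6228) = 8.6228%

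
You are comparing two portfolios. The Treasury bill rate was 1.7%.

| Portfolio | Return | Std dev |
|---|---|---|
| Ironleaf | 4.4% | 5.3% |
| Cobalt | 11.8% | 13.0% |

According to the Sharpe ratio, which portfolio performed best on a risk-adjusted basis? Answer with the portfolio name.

Cobalt

Ironleaf: Sharpe ratio = (4.4% − 1.7%) / 5.3% = 0.509
Cobalt: Sharpe ratio = (11.8% − 1.7%) / 13.0% = 0.777
Highest: Cobalt (0.777).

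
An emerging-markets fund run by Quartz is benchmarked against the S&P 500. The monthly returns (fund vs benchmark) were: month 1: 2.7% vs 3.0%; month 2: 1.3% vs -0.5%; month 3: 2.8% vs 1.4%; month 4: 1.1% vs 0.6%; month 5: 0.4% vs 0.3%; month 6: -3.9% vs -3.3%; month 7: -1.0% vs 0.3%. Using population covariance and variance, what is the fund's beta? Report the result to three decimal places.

1.075

r̄p = 0.4857%,  r̄m = 0.2571%
Cov = Σ(rp − r̄p)(rm − r̄m) / 7 = 3.4065
Var(rm) = Σ(rm − r̄m)² / 7 = 3.1682
β = Cov / Var = 3.4065 / 3.1682 = 1.0752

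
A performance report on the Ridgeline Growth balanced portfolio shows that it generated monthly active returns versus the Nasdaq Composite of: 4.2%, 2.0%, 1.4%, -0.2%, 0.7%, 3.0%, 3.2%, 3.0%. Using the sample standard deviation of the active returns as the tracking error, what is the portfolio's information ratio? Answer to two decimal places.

μ = (4.2 + 2 + 1.4 − 0.2 + 0.7 + 3 + 3.2 + 3) / 8 = 17.30 / 8 = 2.1625%
Sample std dev = √[14.9588 / 7] = 1.4618%
IR = μ / tracking error = 2.1625 / 1.4618 = 1.4793

1.48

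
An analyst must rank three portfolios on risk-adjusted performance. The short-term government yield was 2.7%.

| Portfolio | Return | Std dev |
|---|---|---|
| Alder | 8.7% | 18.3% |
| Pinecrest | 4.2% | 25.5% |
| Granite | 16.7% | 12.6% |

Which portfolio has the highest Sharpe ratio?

Granite

Alder: Sharpe ratio = (8.7% − 2.7%) / 18.3% = 0.328
Pinecrest: Sharpe ratio = (4.2% − 2.7%) / 25.5% = 0.059
Granite: Sharpe ratio = (16.7% − 2.7%) / 12.6% = 1.111
Highest: Granite (1.111).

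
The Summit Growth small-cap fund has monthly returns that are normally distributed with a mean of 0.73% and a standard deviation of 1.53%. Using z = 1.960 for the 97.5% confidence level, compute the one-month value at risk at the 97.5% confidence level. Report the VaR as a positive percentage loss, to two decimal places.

VaR (as % loss) = −(μ − z·σ) = −(0.73% − 1.960 × 1.53%) = −(-2.2688%) = 2.2688%

2.27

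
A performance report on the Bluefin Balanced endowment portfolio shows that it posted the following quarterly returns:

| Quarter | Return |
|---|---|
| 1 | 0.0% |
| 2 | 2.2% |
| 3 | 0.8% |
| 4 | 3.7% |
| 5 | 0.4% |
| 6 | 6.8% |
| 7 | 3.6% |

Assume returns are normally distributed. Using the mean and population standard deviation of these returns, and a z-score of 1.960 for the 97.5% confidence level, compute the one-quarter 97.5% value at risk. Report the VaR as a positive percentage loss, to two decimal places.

r̄ = (0 + 2.2 + 0.8 + 3.7 + 0.4 + 6.8 + 3.6) / 7 = 17.50 / 7 = 2.5000%
Σ(r − r̄)² = 34.7800; population σ = √(34.7800/7) = 2.2290%
VaR = −(r̄ − z·σ) = −(2.5000 − 1.960 × 2.2290) = −(-1.8688) = 1.8688%

1.87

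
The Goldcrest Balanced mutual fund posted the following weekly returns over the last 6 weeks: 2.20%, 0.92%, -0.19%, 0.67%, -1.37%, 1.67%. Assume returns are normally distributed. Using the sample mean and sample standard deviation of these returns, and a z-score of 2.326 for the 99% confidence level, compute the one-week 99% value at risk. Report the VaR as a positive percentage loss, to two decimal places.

2.35

μ = (2.2 + 0.92 − 0.19 + 0.67 − 1.37 + 1.67) / 6 = 0.6500%
Sample std dev = √[8.3022 / 5] = 1.2886%
VaR = −(μ − z·σ) = −(0.6500 − 2.326 × 1.2886) = −(-2.3473) = 2.3473%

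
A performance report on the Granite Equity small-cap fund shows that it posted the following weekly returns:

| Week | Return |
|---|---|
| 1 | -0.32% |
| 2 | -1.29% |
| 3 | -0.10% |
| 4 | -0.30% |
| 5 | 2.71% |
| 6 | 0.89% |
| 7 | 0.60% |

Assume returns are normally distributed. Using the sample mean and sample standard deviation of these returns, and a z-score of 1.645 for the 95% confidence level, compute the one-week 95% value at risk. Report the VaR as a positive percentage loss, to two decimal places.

1.78

Mean return μ = 2.190 / 7 = 0.3129%
Sample std dev = √[9.6775 / 6] = 1.2700%
VaR = −(μ − z·σ) = −(0.3129 − 1.645 × 1.2700) = −(-1.7763) = 1.7763%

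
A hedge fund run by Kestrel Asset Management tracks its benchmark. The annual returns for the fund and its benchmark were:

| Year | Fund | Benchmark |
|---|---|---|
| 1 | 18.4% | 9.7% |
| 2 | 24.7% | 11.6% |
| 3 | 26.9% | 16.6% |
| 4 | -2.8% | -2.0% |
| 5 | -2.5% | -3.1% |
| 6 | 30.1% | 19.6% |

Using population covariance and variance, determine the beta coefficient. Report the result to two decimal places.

1.55

r̄p = 15.8000%,  r̄m = 8.7333%
Cov = Σ(rp − r̄p)(rm − r̄m) / 6 = 114.4883
Var(rm) = Σ(rm − r̄m)² / 6 = 74.0589
β = Cov / Var = 114.4883 / 74.0589 = 1.5459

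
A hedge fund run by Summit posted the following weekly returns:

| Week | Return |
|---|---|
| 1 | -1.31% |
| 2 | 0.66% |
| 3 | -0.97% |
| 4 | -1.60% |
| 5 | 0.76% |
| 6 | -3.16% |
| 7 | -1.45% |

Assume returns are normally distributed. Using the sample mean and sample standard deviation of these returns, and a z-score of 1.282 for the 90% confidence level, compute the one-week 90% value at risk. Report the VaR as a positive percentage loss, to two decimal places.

2.76

r̄ = (-1.31 + 0.66 − 0.97 − 1.6 + 0.76 − 3.16 − 1.45) / 7 = -1.0100%
Sample std dev = √[11.1776 / 6] = 1.3649%
VaR = −(r̄ − z·σ) = −(-1.0100 − 1.282 × 1.3649) = −(-2.7598) = 2.7598%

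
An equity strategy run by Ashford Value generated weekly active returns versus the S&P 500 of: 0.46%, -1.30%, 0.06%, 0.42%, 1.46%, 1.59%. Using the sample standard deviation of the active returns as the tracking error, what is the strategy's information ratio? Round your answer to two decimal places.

Mean return r̄ = 2.690 / 6 = 0.4483%
Sample σ = √[Σ(r − r̄)² / 5] = √[5.5353 / 5] = √1.1071 = 1.0522%
IR = r̄ / tracking error = 0.4483 / 1.0522 = 0.4261

0.43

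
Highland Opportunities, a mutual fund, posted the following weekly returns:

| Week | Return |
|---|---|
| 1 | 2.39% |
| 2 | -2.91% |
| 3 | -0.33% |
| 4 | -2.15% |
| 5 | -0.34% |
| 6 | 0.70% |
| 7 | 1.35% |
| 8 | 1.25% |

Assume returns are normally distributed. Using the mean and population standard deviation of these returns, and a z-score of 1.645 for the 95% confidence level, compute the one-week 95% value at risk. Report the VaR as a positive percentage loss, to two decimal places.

μ = (2.39 − 2.91 − 0.33 − 2.15 − 0.34 + 0.7 + 1.35 + 1.25) / 8 = -0.040 / 8 = -0.0050%
Population σ = √[Σ(r − μ)² / 8] = √[22.9020 / 8] = √2.8628 = 1.6920%
VaR = −(μ − z·σ) = −(-0.0050 − 1.645 × 1.6920) = −(-2.7883) = 2.7883%

2.79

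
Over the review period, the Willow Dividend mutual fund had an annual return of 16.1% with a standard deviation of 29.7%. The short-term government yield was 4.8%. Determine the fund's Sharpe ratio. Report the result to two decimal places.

0.38

Sharpe = (Rp − Rf) / σp = (16.1% − 4.8%) / 29.7% = 11.30% / 29.7% = 0.3805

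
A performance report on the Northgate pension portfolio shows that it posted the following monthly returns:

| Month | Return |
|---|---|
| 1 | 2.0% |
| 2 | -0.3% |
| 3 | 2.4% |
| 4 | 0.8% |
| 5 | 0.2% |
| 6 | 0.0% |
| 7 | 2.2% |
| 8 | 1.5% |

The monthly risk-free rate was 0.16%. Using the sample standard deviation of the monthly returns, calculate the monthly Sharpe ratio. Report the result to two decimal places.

r̄ = (2 − 0.3 + 2.4 + 0.8 + 0.2 + 0 + 2.2 + 1.5) / 8 = 1.1000%
Sample σ = √[Σ(r − r̄)² / 7] = √[7.9400 / 7] = √1.1343 = 1.0650%
Sharpe = (r̄ − rf) / σ = (1.1000 − 0.16) / 1.0650 = 0.9400 / 1.0650 = 0.8826

0.88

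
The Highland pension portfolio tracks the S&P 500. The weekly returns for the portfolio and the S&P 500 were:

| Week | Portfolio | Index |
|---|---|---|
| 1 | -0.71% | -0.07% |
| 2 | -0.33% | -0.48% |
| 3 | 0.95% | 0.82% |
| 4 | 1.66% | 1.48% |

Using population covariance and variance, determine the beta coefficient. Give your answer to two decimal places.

1.18

r̄p = 0.3925%,  r̄m = 0.4375%
Cov = Σ(rp − r̄p)(rm − r̄m) / 4 = 0.6893
Var(rm) = Σ(rm − r̄m)² / 4 = 0.5831
β = Cov / Var = 0.6893 / 0.5831 = 1.1821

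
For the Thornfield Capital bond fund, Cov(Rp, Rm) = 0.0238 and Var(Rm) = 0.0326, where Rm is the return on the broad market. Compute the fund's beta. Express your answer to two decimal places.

β = Cov(Rp, Rm) / Var(Rm) = 0.0238 / 0.0326 = 0.7301

0.73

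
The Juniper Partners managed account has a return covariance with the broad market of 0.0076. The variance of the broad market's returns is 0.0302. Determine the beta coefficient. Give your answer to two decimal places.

0.25

β = Cov(Rp, Rm) / Var(Rm) = 0.0076 / 0.0302 = 0.2517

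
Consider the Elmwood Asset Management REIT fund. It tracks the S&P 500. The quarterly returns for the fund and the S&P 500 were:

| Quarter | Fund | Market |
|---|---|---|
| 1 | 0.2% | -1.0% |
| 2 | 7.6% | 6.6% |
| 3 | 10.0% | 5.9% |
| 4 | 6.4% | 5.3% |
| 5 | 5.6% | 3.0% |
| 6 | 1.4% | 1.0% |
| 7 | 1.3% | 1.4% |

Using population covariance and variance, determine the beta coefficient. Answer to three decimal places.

1.221

r̄p = 4.6429%,  r̄m = 3.1714%
Cov = Σ(rp − r̄p)(rm − r̄m) / 7 = 8.5469
Var(rm) = Σ(rm − r̄m)² / 7 = 7.0020
β = Cov / Var = 8.5469 / 7.0020 = 1.2206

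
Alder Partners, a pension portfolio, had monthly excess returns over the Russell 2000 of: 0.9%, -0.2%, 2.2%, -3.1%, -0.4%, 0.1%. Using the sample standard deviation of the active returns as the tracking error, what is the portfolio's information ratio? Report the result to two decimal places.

r̄ = (0.9 − 0.2 + 2.2 − 3.1 − 0.4 + 0.1) / 6 = -0.50 / 6 = -0.0833%
Sample std dev = √[15.4283 / 5] = 1.7566%
IR = r̄ / tracking error = -0.0833 / 1.7566 = -0.0474

-0.05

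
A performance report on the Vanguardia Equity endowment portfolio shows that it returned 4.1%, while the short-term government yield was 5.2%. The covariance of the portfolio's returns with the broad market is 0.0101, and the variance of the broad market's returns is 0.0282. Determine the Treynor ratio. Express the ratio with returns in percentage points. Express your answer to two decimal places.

-3.07

β = Cov / Var = 0.0101 / 0.0282 = 0.3582
Treynor = (Rp − Rf) / β = (4.1% − 5.2%) / 0.3582 = -1.10 / 0.3582 = -3.0709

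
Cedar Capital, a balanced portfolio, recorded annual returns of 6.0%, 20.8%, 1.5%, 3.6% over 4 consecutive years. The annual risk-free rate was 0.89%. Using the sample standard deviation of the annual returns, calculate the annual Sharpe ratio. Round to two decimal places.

0.81

r̄ = (6 + 20.8 + 1.5 + 3.6) / 4 = 7.9750%
Sample σ = √[Σ(r − r̄)² / 3] = √[229.4475 / 3] = √76.4825 = 8.7454%
Sharpe = (r̄ − rf) / σ = (7.9750 − 0.89) / 8.7454 = 7.0850 / 8.7454 = 0.8101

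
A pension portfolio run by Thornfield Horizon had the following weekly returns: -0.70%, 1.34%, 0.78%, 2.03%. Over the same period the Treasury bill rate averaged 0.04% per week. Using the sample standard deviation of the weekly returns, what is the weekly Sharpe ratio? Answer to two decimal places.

0.71

Mean return r̄ = 3.450 / 4 = 0.8625%
Σ(r − r̄)² = 4.0393; sample σ = √(4.0393/3) = 1.1604%
Sharpe = (r̄ − rf) / σ = (0.8625 − 0.04) / 1.1604 = 0.8225 / 1.1604 = 0.7088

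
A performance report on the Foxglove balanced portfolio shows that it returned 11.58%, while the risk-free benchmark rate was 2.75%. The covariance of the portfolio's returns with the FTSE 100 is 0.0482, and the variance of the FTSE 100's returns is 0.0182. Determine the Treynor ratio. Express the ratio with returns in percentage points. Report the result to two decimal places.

3.33

β = Cov / Var = 0.0482 / 0.0182 = 2.6484
Treynor = (Rp − Rf) / β = (11.58% − 2.75%) / 2.6484 = 8.83 / 2.6484 = 3.3341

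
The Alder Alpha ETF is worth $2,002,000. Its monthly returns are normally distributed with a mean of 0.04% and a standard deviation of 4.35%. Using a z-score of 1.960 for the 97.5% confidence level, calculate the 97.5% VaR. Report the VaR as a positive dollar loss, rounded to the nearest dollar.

$169,890

Return at the 97.5% tail: μ − z·σ = 0.04% − 1.960 × 4.35% = 0.04 − 8.5260 = -8.4860%
VaR = −(-8.4860%) × $2,002,000 = 8.4860% × $2,002,000 = $169,890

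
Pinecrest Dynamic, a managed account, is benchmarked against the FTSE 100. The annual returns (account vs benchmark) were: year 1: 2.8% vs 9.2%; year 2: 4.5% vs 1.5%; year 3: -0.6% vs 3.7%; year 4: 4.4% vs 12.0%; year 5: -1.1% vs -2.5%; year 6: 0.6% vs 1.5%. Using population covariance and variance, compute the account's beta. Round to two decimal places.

r̄p = 1.7667%,  r̄m = 4.2333%
Cov = Σ(rp − r̄p)(rm − r̄m) / 6 = 6.9778
Var(rm) = Σ(rm − r̄m)² / 6 = 24.2589
β = Cov / Var = 6.9778 / 24.2589 = 0.2876

0.29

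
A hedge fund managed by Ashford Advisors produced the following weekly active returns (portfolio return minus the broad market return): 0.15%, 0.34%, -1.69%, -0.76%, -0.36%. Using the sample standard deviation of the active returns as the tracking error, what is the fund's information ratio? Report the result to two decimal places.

-0.57

r̄ = (0.15 + 0.34 − 1.69 − 0.76 − 0.36) / 5 = -2.320 / 5 = -0.4640%
Sample σ = √[Σ(r − r̄)² / 4] = √[2.6249 / 4] = √0.6562 = 0.8101%
IR = r̄ / tracking error = -0.4640 / 0.8101 = -0.5728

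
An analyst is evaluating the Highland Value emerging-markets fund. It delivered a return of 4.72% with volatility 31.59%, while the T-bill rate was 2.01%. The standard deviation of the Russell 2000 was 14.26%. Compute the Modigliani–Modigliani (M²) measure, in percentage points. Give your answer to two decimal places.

3.23

Sharpe = (Rp − Rf) / σp = (4.72% − 2.01%) / 31.59% = 0.0858
M² = Rf + Sharpe × σm = 2.01% + 0.0858 × 14.26% = 3.2335%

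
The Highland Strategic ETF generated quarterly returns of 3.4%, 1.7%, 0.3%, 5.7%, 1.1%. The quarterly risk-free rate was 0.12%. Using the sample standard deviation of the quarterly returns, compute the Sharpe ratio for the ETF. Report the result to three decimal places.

Mean return μ = 12.20 / 5 = 2.4400%
Σ(r − μ)² = (3.4 − 2.4400)² + (1.7 − 2.4400)² + … = 18.4720
σ = √[18.4720 / 4] = 2.1490%
Sharpe = (μ − rf) / σ = (2.4400 − 0.12) / 2.1490 = 2.3200 / 2.1490 = 1.0796

1.080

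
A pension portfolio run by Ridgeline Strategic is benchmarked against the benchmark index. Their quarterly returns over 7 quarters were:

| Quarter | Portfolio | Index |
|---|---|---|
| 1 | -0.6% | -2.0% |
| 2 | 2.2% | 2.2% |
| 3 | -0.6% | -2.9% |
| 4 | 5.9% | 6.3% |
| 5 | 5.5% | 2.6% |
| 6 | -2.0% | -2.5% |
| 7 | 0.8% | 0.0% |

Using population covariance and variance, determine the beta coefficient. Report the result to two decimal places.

r̄p = 1.6000%,  r̄m = 0.5286%
Cov = Σ(rp − r̄p)(rm − r̄m) / 7 = 8.3329
Var(rm) = Σ(rm − r̄m)² / 7 = 9.7135
β = Cov / Var = 8.3329 / 9.7135 = 0.8579

0.86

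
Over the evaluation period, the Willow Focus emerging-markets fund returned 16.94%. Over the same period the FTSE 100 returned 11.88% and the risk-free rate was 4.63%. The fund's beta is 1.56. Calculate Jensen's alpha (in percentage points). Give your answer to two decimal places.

CAPM expected return = Rf + β(Rm − Rf) = 4.63% + 1.56 × (11.88% − 4.63%) = 4.63 + 1.56 × 7.25 = 15.9400%
Jensen's α = Rp − E[R] = 16.94% − 15.9400% = 1.0000

1.00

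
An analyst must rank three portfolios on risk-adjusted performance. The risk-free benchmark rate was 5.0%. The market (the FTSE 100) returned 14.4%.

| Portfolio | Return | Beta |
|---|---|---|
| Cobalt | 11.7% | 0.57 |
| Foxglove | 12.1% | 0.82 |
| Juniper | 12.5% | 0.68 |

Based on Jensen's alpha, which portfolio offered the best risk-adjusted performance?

Cobalt

Cobalt: α = 11.7% − [5.0% + 0.57 × (14.4% − 5.0%)] = 1.342
Foxglove: α = 12.1% − [5.0% + 0.82 × (14.4% − 5.0%)] = -0.608
Juniper: α = 12.5% − [5.0% + 0.68 × (14.4% − 5.0%)] = 1.108
Highest: Cobalt (1.342).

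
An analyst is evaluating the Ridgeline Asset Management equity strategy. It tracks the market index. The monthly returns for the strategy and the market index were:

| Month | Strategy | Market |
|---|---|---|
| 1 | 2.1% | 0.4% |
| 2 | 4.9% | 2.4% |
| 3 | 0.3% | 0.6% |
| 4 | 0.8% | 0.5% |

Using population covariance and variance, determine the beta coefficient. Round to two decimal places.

1.94

r̄p = 2.0250%,  r̄m = 0.9750%
Cov = Σ(rp − r̄p)(rm − r̄m) / 4 = 1.3206
Var(rm) = Σ(rm − r̄m)² / 4 = 0.6819
β = Cov / Var = 1.3206 / 0.6819 = 1.9366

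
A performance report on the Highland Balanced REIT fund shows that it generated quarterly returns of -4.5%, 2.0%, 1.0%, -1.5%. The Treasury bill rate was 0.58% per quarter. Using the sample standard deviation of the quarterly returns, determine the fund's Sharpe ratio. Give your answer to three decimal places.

Mean return r̄ = -3.00 / 4 = -0.7500%
Sample σ = √[Σ(r − r̄)² / 3] = √[25.2500 / 3] = √8.4167 = 2.9012%
Sharpe = (r̄ − rf) / σ = (-0.7500 − 0.58) / 2.9012 = -1.3300 / 2.9012 = -0.4584

-0.458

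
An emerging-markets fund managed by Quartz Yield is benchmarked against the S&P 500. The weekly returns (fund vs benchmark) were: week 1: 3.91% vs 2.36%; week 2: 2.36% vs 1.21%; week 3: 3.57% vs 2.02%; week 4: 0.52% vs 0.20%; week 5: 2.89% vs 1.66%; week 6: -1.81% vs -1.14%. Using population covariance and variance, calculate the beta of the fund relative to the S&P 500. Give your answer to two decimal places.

r̄p = 1.9067%,  r̄m = 1.0517%
Cov = Σ(rp − r̄p)(rm − r̄m) / 6 = 2.3714
Var(rm) = Σ(rm − r̄m)² / 6 = 1.4289
β = Cov / Var = 2.3714 / 1.4289 = 1.6596

1.66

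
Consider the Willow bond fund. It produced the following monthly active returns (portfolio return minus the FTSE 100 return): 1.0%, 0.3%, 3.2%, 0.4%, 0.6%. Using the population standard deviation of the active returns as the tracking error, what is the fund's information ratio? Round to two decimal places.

1.02

μ = (1 + 0.3 + 3.2 + 0.4 + 0.6) / 5 = 1.1000%
Σ(r − μ)² = (1 − 1.1000)² + (0.3 − 1.1000)² + … = 5.8000
population σ = √(5.8000 / 5) = √1.1600 = 1.0770%
IR = μ / tracking error = 1.1000 / 1.0770 = 1.0214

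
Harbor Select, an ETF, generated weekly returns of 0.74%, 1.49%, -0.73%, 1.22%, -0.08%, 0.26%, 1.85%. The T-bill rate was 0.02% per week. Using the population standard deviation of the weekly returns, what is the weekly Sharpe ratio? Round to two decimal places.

r̄ = (0.74 + 1.49 − 0.73 + 1.22 − 0.08 + 0.26 + 1.85) / 7 = 0.6786%
Σ(r − r̄)² = (0.74 − 0.6786)² + (1.49 − 0.6786)² + (-0.73 − 0.6786)² + … = 5.0623
population σ = √(5.0623 / 7) = √0.7232 = 0.8504%
Sharpe = (r̄ − rf) / σ = (0.6786 − 0.02) / 0.8504 = 0.6586 / 0.8504 = 0.7745

0.77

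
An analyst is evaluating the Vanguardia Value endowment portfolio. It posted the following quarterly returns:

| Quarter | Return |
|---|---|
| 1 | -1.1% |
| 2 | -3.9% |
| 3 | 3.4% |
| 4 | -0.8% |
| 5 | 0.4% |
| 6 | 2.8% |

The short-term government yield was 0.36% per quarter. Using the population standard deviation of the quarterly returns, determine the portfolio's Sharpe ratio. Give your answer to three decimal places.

-0.092

μ = (-1.1 − 3.9 + 3.4 − 0.8 + 0.4 + 2.8) / 6 = 0.80 / 6 = 0.1333%
Population std dev = √[36.5133 / 6] = 2.4669%
Sharpe = (μ − rf) / σ = (0.1333 − 0.36) / 2.4669 = -0.2267 / 2.4669 = -0.0919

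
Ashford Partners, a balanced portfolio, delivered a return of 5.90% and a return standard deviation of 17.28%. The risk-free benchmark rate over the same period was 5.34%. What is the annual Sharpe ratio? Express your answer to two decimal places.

0.03

Sharpe = (Rp − Rf) / σp = (5.90% − 5.34%) / 17.28% = 0.56% / 17.28% = 0.0324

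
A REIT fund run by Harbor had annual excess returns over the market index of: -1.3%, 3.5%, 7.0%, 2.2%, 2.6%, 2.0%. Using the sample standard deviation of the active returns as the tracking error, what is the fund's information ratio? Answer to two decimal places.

μ = (-1.3 + 3.5 + 7 + 2.2 + 2.6 + 2) / 6 = 2.6667%
Sample σ = √[Σ(r − μ)² / 5] = √[35.8733 / 5] = √7.1747 = 2.6786%
IR = μ / tracking error = 2.6667 / 2.6786 = 0.9956

1.00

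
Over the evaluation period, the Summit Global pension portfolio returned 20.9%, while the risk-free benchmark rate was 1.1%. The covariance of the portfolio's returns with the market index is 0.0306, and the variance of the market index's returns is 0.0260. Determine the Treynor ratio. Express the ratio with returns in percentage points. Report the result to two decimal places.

β = Cov / Var = 0.0306 / 0.0260 = 1.1769
Treynor = (Rp − Rf) / β = (20.9% − 1.1%) / 1.1769 = 19.80 / 1.1769 = 16.8239

16.82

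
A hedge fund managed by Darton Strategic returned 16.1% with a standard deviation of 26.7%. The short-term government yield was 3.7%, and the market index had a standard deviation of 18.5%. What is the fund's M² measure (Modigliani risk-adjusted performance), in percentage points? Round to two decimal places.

Sharpe = (Rp − Rf) / σp = (16.1% − 3.7%) / 26.7% = 0.4644
M² = Rf + Sharpe × σm = 3.7% + 0.4644 × 18.5% = 12.2914%

12.29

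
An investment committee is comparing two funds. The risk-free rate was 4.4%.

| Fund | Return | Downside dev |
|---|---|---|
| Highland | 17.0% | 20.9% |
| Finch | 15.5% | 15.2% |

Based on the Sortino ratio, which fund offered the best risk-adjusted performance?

Highland: Sortino ratio = (17.0% − 4.4%) / 20.9% = 0.603
Finch: Sortino ratio = (15.5% − 4.4%) / 15.2% = 0.730
Highest: Finch (0.730).

Finch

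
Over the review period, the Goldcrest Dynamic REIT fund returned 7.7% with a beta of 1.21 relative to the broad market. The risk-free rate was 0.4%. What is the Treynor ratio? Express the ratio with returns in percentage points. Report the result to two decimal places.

Treynor = (Rp − Rf) / β = (7.7% − 0.4%) / 1.21 = 7.30 / 1.21 = 6.0331

6.03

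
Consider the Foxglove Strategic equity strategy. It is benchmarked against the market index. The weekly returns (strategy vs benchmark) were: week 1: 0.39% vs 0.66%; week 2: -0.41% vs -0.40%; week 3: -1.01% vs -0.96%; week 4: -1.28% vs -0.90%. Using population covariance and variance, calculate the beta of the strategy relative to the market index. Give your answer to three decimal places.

0.960

r̄p = -0.5775%,  r̄m = -0.4000%
Cov = Σ(rp − r̄p)(rm − r̄m) / 4 = 0.4048
Var(rm) = Σ(rm − r̄m)² / 4 = 0.4218
β = Cov / Var = 0.4048 / 0.4218 = 0.9597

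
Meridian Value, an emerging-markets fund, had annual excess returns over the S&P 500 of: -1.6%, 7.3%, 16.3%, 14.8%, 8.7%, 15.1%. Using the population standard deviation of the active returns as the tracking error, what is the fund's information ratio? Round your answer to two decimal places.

1.62

Mean return r̄ = 60.60 / 6 = 10.1000%
Population std dev = √[232.2200 / 6] = 6.2212%
IR = r̄ / tracking error = 10.1000 / 6.2212 = 1.6235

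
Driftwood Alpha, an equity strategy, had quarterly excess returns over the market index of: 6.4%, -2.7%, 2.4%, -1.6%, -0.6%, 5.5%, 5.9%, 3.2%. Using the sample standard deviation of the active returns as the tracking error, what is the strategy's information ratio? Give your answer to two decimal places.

r̄ = (6.4 − 2.7 + 2.4 − 1.6 − 0.6 + 5.5 + 5.9 + 3.2) / 8 = 2.3125%
Σ(r − r̄)² = 89.4488; sample σ = √(89.4488/7) = 3.5747%
IR = r̄ / tracking error = 2.3125 / 3.5747 = 0.6469

0.65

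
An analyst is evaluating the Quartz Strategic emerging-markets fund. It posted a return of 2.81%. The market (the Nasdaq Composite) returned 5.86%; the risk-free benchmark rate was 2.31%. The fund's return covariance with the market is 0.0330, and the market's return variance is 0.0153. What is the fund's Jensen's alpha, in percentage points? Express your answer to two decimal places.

-7.16

β = Cov / Var = 0.0330 / 0.0153 = 2.1569
E[R] = Rf + β(Rm − Rf) = 2.31% + 2.1569 × (5.86% − 2.31%) = 9.9670%
α = Rp − E[R] = 2.81% − 9.9670% = -7.1570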